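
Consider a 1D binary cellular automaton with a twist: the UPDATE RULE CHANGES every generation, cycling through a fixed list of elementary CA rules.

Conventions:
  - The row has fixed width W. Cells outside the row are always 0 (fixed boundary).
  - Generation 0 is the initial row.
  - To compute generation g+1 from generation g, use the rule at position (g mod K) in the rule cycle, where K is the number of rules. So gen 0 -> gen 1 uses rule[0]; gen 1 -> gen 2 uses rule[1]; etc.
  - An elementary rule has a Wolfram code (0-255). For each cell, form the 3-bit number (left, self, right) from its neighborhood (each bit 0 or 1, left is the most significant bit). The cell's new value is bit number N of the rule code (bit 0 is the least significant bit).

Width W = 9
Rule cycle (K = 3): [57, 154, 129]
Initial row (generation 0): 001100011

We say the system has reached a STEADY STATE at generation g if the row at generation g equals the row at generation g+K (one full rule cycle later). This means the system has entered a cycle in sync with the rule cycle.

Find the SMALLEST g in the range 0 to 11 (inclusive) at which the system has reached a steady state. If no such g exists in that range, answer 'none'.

Gen 0: 001100011
Gen 1 (rule 57): 101011010
Gen 2 (rule 154): 000010001
Gen 3 (rule 129): 111000100
Gen 4 (rule 57): 100110011
Gen 5 (rule 154): 011101110
Gen 6 (rule 129): 001000100
Gen 7 (rule 57): 100110011
Gen 8 (rule 154): 011101110
Gen 9 (rule 129): 001000100
Gen 10 (rule 57): 100110011
Gen 11 (rule 154): 011101110
Gen 12 (rule 129): 001000100
Gen 13 (rule 57): 100110011
Gen 14 (rule 154): 011101110

Answer: 4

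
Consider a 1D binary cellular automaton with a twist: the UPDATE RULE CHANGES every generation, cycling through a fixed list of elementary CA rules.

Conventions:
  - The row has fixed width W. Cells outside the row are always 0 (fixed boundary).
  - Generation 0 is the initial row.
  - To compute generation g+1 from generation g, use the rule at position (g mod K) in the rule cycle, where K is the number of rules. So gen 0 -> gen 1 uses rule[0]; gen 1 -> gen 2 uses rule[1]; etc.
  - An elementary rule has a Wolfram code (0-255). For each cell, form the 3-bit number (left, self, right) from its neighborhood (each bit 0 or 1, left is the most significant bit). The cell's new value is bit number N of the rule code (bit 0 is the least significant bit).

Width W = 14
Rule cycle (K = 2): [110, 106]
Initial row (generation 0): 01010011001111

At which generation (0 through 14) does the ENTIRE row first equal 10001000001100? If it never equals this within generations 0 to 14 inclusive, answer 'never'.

Gen 0: 01010011001111
Gen 1 (rule 110): 11110111011001
Gen 2 (rule 106): 10011101111010
Gen 3 (rule 110): 10110111001110
Gen 4 (rule 106): 01111101011010
Gen 5 (rule 110): 11000111111110
Gen 6 (rule 106): 11001100000010
Gen 7 (rule 110): 11011100000110
Gen 8 (rule 106): 11110100001110
Gen 9 (rule 110): 10011100011010
Gen 10 (rule 106): 00110100111100
Gen 11 (rule 110): 01111101100100
Gen 12 (rule 106): 11000111101000
Gen 13 (rule 110): 11001100111000
Gen 14 (rule 106): 11011101101000

Answer: never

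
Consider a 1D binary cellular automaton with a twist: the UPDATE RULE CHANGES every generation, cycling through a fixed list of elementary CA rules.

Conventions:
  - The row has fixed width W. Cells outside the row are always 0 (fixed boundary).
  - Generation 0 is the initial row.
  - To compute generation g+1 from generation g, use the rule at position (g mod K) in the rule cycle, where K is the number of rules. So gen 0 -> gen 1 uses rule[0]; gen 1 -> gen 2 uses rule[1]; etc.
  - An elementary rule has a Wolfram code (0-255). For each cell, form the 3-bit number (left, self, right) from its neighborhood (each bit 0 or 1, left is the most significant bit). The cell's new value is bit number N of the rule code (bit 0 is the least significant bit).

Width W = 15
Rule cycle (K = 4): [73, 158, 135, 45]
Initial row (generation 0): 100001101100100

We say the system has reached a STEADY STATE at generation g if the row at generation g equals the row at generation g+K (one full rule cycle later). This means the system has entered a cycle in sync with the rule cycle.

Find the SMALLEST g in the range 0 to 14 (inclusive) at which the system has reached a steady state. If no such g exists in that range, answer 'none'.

Gen 0: 100001101100100
Gen 1 (rule 73): 001101101100001
Gen 2 (rule 158): 011001001010011
Gen 3 (rule 135): 100011011010100
Gen 4 (rule 45): 101010110111101
Gen 5 (rule 73): 000000110100100
Gen 6 (rule 158): 000001100111110
Gen 7 (rule 135): 111110001011100
Gen 8 (rule 45): 100000101110001
Gen 9 (rule 73): 001110001010100
Gen 10 (rule 158): 011101011010110
Gen 11 (rule 135): 101001000010000
Gen 12 (rule 45): 111001011010111
Gen 13 (rule 73): 101000011000101
Gen 14 (rule 158): 101100110101101
Gen 15 (rule 135): 100001000100001
Gen 16 (rule 45): 101101010101101
Gen 17 (rule 73): 001100000001100
Gen 18 (rule 158): 011010000011010

Answer: none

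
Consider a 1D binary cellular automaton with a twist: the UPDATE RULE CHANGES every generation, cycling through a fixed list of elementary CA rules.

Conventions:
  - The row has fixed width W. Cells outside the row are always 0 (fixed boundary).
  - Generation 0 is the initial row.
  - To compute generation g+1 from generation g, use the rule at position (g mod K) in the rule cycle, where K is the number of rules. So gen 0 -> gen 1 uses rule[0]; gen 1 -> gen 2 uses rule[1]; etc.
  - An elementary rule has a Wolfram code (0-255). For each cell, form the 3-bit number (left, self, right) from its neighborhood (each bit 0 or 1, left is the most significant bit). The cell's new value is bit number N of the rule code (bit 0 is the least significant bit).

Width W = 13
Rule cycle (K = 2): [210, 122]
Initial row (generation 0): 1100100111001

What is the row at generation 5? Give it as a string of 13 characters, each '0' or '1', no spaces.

Answer: 0001110001011

Derivation:
Gen 0: 1100100111001
Gen 1 (rule 210): 0111011011110
Gen 2 (rule 122): 1101111110011
Gen 3 (rule 210): 0100111111101
Gen 4 (rule 122): 1011100000110
Gen 5 (rule 210): 0001110001011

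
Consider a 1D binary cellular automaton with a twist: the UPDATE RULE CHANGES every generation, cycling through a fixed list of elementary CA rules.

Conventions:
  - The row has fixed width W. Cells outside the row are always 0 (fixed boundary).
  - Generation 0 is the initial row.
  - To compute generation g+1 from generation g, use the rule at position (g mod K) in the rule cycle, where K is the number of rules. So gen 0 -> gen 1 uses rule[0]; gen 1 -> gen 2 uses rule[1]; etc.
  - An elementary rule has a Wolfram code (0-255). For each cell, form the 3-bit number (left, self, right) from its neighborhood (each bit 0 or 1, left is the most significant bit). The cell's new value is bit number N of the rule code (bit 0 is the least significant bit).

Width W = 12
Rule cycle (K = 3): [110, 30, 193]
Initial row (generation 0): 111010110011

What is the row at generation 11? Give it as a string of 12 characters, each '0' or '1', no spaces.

Answer: 000000001100

Derivation:
Gen 0: 111010110011
Gen 1 (rule 110): 101111110111
Gen 2 (rule 30): 101000000100
Gen 3 (rule 193): 000011110001
Gen 4 (rule 110): 000110010011
Gen 5 (rule 30): 001101111110
Gen 6 (rule 193): 100100111110
Gen 7 (rule 110): 101101100010
Gen 8 (rule 30): 101001010111
Gen 9 (rule 193): 000000000011
Gen 10 (rule 110): 000000000111
Gen 11 (rule 30): 000000001100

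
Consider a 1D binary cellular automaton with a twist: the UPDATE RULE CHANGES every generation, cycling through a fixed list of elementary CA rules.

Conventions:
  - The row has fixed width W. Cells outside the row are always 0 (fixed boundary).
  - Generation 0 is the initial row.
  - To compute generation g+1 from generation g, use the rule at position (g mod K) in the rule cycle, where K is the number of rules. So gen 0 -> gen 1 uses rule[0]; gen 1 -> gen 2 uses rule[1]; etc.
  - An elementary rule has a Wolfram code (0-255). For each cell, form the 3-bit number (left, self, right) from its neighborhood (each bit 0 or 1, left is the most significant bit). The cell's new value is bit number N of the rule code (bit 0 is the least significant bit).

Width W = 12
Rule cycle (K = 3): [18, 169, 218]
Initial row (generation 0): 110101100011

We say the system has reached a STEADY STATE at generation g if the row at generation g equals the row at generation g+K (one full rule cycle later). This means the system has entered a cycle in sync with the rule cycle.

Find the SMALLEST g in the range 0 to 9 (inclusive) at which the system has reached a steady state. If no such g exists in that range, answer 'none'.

Gen 0: 110101100011
Gen 1 (rule 18): 000000010100
Gen 2 (rule 169): 111111001001
Gen 3 (rule 218): 111111110110
Gen 4 (rule 18): 000000000001
Gen 5 (rule 169): 111111111100
Gen 6 (rule 218): 111111111110
Gen 7 (rule 18): 000000000001
Gen 8 (rule 169): 111111111100
Gen 9 (rule 218): 111111111110
Gen 10 (rule 18): 000000000001
Gen 11 (rule 169): 111111111100
Gen 12 (rule 218): 111111111110

Answer: 4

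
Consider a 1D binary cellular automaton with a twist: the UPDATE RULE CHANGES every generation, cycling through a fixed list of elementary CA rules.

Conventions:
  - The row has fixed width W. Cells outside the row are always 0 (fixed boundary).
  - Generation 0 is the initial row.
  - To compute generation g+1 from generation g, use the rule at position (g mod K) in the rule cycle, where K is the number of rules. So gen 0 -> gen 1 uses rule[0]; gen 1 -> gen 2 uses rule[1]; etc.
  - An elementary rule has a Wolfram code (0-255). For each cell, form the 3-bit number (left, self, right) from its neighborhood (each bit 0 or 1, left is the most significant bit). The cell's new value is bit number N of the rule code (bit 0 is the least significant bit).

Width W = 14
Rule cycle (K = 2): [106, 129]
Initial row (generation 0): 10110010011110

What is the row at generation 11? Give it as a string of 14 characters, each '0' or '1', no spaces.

Gen 0: 10110010011110
Gen 1 (rule 106): 01110100110010
Gen 2 (rule 129): 00100000000000
Gen 3 (rule 106): 01000000000000
Gen 4 (rule 129): 00011111111111
Gen 5 (rule 106): 00110000000001
Gen 6 (rule 129): 10000111111100
Gen 7 (rule 106): 00001100000100
Gen 8 (rule 129): 11100001110001
Gen 9 (rule 106): 10100011010010
Gen 10 (rule 129): 00001000000000
Gen 11 (rule 106): 00010000000000

Answer: 00010000000000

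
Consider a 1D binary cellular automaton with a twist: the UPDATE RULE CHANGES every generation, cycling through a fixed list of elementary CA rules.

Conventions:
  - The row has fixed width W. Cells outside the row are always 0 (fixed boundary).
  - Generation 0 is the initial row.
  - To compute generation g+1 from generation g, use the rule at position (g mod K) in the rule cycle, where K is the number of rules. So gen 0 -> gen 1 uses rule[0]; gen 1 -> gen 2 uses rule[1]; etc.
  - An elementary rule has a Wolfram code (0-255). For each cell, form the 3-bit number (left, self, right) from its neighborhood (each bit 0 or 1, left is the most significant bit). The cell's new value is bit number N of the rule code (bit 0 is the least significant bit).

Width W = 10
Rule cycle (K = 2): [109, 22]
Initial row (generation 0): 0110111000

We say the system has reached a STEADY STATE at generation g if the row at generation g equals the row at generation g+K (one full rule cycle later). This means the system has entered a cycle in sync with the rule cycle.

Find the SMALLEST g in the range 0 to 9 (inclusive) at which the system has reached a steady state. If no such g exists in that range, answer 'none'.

Answer: 2

Derivation:
Gen 0: 0110111000
Gen 1 (rule 109): 0111101011
Gen 2 (rule 22): 1000001000
Gen 3 (rule 109): 1011101011
Gen 4 (rule 22): 1000001000
Gen 5 (rule 109): 1011101011
Gen 6 (rule 22): 1000001000
Gen 7 (rule 109): 1011101011
Gen 8 (rule 22): 1000001000
Gen 9 (rule 109): 1011101011
Gen 10 (rule 22): 1000001000
Gen 11 (rule 109): 1011101011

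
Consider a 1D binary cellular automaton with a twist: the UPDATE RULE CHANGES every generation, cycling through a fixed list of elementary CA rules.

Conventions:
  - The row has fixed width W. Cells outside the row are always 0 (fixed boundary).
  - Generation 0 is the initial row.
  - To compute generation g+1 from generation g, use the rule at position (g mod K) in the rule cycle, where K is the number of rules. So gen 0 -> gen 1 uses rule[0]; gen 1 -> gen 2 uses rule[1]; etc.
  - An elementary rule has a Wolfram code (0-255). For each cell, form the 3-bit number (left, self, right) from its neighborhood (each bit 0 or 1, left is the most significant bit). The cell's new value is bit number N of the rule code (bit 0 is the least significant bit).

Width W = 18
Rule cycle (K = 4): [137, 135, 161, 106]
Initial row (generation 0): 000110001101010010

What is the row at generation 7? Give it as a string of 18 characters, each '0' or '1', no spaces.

Gen 0: 000110001101010010
Gen 1 (rule 137): 110100101000000000
Gen 2 (rule 135): 000101101011111111
Gen 3 (rule 161): 110010010101111110
Gen 4 (rule 106): 110100101011000010
Gen 5 (rule 137): 100000000010011000
Gen 6 (rule 135): 101111111110100011
Gen 7 (rule 161): 010111111101001000

Answer: 010111111101001000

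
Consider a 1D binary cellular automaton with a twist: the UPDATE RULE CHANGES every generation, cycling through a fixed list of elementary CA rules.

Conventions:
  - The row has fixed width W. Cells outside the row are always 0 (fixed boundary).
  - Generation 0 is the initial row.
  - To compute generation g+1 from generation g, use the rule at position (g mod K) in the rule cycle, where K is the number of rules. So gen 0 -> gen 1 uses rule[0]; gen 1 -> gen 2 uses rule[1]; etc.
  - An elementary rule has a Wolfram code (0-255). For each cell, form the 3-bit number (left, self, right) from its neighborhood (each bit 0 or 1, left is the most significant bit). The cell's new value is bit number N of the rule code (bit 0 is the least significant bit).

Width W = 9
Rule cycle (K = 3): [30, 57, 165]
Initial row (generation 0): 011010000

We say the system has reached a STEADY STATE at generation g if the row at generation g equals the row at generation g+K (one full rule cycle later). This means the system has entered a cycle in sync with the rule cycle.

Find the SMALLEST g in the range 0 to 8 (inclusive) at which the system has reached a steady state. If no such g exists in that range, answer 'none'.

Gen 0: 011010000
Gen 1 (rule 30): 110011000
Gen 2 (rule 57): 101010111
Gen 3 (rule 165): 111111010
Gen 4 (rule 30): 100000011
Gen 5 (rule 57): 011111010
Gen 6 (rule 165): 001110110
Gen 7 (rule 30): 011000101
Gen 8 (rule 57): 010110010
Gen 9 (rule 165): 011000010
Gen 10 (rule 30): 110100111
Gen 11 (rule 57): 101010100

Answer: none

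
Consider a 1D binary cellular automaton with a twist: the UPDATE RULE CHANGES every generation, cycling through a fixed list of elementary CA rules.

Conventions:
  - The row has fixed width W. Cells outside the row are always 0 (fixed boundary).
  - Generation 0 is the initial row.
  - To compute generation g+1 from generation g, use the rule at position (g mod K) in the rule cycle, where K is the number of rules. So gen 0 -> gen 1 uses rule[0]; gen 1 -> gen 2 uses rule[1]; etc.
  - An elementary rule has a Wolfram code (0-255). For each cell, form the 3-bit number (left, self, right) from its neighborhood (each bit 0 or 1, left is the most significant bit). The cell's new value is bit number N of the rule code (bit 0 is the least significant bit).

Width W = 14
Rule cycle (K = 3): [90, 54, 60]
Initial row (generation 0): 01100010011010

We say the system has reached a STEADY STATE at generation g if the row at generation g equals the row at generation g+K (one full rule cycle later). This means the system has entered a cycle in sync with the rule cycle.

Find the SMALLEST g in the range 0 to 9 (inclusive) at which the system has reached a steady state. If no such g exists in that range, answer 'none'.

Gen 0: 01100010011010
Gen 1 (rule 90): 11110101111001
Gen 2 (rule 54): 00001110000111
Gen 3 (rule 60): 00001001000100
Gen 4 (rule 90): 00010110101010
Gen 5 (rule 54): 00111001111111
Gen 6 (rule 60): 00100101000000
Gen 7 (rule 90): 01011000100000
Gen 8 (rule 54): 11100101110000
Gen 9 (rule 60): 10010111001000
Gen 10 (rule 90): 01100101110100
Gen 11 (rule 54): 10011110001110
Gen 12 (rule 60): 11010001001001

Answer: none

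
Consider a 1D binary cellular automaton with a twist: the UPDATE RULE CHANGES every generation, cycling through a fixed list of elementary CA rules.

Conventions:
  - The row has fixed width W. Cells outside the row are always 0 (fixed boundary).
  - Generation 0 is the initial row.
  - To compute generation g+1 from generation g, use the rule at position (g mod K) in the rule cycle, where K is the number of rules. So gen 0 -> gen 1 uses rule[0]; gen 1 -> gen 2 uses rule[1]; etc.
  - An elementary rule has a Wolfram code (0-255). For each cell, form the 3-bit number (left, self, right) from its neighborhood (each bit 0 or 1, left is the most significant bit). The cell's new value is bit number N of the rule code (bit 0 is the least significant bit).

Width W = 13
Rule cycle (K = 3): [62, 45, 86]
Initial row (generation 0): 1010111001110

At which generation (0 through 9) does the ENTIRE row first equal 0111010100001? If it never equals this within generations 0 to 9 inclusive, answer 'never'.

Answer: never

Derivation:
Gen 0: 1010111001110
Gen 1 (rule 62): 1111100111001
Gen 2 (rule 45): 1000000100001
Gen 3 (rule 86): 1100001110011
Gen 4 (rule 62): 1010011001110
Gen 5 (rule 45): 1110010001000
Gen 6 (rule 86): 0011111011100
Gen 7 (rule 62): 0110000110010
Gen 8 (rule 45): 0100110100010
Gen 9 (rule 86): 1111010110111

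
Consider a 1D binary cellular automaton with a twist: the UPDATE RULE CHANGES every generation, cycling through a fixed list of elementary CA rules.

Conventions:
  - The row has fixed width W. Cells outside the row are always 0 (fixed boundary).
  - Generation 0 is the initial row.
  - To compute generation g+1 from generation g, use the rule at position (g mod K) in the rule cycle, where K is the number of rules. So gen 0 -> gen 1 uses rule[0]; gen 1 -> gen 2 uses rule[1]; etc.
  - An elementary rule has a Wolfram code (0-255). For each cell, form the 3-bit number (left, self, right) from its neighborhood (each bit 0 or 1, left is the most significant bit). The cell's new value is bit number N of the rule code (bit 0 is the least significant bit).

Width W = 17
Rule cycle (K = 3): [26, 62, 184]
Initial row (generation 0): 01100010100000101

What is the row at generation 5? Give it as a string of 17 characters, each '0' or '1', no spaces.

Gen 0: 01100010100000101
Gen 1 (rule 26): 11010100010001000
Gen 2 (rule 62): 10111110111011100
Gen 3 (rule 184): 01111101110111010
Gen 4 (rule 26): 11000001000100001
Gen 5 (rule 62): 10100011101110011

Answer: 10100011101110011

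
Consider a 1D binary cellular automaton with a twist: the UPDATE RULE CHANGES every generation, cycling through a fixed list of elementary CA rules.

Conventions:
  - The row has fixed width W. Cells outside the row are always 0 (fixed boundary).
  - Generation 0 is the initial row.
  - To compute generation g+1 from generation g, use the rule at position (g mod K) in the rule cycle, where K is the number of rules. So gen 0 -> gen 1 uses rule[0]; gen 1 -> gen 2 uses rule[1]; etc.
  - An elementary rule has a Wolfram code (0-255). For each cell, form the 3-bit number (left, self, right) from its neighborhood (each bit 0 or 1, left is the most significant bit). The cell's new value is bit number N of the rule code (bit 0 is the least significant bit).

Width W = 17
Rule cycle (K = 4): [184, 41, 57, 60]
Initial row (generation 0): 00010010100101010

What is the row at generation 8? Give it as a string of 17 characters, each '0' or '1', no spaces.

Gen 0: 00010010100101010
Gen 1 (rule 184): 00001001010010101
Gen 2 (rule 41): 11100000100001010
Gen 3 (rule 57): 10011110011100101
Gen 4 (rule 60): 11010001010010111
Gen 5 (rule 184): 10101000101001110
Gen 6 (rule 41): 01010010010001000
Gen 7 (rule 57): 00101001001100111
Gen 8 (rule 60): 00111101101010100

Answer: 00111101101010100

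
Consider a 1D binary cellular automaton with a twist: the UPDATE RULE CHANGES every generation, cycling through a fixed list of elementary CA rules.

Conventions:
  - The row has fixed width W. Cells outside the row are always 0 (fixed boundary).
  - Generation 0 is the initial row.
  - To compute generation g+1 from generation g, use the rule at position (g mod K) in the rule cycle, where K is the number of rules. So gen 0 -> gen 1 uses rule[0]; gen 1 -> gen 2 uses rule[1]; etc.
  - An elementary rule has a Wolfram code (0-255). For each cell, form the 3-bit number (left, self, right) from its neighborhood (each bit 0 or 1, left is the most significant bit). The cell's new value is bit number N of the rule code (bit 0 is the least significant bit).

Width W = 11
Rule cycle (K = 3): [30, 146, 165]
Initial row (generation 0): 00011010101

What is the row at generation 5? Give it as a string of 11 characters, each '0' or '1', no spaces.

Answer: 01010100100

Derivation:
Gen 0: 00011010101
Gen 1 (rule 30): 00110010101
Gen 2 (rule 146): 01001100000
Gen 3 (rule 165): 01000001111
Gen 4 (rule 30): 11100011000
Gen 5 (rule 146): 01010100100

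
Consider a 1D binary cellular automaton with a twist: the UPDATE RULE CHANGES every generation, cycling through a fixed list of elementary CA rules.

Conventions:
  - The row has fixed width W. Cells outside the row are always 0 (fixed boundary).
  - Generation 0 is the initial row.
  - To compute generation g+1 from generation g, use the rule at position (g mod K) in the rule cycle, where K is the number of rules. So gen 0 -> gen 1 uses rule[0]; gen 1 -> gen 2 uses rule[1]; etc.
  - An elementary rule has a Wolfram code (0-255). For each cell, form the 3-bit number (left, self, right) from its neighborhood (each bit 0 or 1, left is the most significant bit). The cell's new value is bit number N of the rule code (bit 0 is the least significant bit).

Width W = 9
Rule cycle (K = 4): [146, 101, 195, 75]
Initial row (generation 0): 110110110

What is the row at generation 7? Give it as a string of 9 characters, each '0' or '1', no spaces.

Gen 0: 110110110
Gen 1 (rule 146): 000000001
Gen 2 (rule 101): 111111101
Gen 3 (rule 195): 011111100
Gen 4 (rule 75): 110000101
Gen 5 (rule 146): 001001000
Gen 6 (rule 101): 101001011
Gen 7 (rule 195): 000010001

Answer: 000010001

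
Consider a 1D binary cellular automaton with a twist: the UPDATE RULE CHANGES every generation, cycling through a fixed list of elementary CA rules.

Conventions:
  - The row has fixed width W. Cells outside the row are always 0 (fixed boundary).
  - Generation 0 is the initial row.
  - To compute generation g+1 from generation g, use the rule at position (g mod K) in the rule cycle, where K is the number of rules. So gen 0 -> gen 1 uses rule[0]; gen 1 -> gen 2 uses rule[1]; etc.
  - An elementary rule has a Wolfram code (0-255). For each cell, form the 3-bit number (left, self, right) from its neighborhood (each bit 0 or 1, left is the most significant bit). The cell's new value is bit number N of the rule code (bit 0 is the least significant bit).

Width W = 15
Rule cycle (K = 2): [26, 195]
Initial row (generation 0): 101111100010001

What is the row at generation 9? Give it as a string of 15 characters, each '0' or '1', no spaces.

Answer: 011001101101110

Derivation:
Gen 0: 101111100010001
Gen 1 (rule 26): 001000010101010
Gen 2 (rule 195): 110011100000000
Gen 3 (rule 26): 101110010000000
Gen 4 (rule 195): 000110100111111
Gen 5 (rule 26): 001100011100000
Gen 6 (rule 195): 110101101101111
Gen 7 (rule 26): 100001001001000
Gen 8 (rule 195): 001110010010011
Gen 9 (rule 26): 011001101101110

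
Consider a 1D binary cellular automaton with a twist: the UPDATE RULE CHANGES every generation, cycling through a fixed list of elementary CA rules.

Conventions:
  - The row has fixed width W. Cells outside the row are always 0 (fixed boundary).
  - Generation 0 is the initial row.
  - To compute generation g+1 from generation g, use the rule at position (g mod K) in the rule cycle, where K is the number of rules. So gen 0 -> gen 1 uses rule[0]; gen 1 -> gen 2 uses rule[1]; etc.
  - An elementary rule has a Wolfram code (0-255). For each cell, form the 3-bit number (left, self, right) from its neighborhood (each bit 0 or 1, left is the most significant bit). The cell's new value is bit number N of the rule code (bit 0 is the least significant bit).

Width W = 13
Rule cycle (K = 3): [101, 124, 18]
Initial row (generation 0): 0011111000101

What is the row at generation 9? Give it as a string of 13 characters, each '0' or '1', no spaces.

Answer: 0100010000000

Derivation:
Gen 0: 0011111000101
Gen 1 (rule 101): 1000001010111
Gen 2 (rule 124): 1100001111101
Gen 3 (rule 18): 0010010000000
Gen 4 (rule 101): 1010010111111
Gen 5 (rule 124): 1111011100001
Gen 6 (rule 18): 0000000010010
Gen 7 (rule 101): 1111111010010
Gen 8 (rule 124): 1000001111011
Gen 9 (rule 18): 0100010000000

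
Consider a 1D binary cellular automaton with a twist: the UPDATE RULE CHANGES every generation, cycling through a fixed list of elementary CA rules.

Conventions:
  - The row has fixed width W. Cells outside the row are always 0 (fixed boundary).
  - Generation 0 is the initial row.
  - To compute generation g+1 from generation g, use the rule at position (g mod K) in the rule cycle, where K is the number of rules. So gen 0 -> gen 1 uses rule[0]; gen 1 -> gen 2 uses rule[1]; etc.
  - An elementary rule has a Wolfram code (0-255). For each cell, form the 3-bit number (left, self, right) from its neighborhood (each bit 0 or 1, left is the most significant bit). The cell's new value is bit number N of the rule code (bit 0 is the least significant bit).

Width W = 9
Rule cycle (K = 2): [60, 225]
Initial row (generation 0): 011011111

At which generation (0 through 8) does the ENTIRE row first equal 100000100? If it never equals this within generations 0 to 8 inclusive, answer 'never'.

Gen 0: 011011111
Gen 1 (rule 60): 010110000
Gen 2 (rule 225): 001010111
Gen 3 (rule 60): 001111100
Gen 4 (rule 225): 100111101
Gen 5 (rule 60): 110100011
Gen 6 (rule 225): 011001001
Gen 7 (rule 60): 010101101
Gen 8 (rule 225): 001010110

Answer: never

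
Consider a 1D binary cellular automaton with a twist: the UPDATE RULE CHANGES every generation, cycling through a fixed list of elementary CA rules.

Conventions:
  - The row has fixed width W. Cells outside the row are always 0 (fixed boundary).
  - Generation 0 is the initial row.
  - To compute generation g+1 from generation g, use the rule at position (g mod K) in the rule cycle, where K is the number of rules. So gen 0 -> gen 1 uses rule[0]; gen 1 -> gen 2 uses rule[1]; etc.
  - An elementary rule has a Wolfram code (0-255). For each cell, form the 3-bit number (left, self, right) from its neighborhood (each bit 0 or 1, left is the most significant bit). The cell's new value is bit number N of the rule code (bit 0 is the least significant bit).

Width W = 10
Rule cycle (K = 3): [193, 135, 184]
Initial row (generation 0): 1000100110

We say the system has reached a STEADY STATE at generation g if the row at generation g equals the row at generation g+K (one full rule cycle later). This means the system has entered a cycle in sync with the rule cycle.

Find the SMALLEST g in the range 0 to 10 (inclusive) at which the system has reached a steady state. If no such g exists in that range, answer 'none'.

Answer: none

Derivation:
Gen 0: 1000100110
Gen 1 (rule 193): 0010000010
Gen 2 (rule 135): 1110111110
Gen 3 (rule 184): 1101111101
Gen 4 (rule 193): 0100111100
Gen 5 (rule 135): 1101011001
Gen 6 (rule 184): 1010110100
Gen 7 (rule 193): 0000010001
Gen 8 (rule 135): 1111110111
Gen 9 (rule 184): 1111101110
Gen 10 (rule 193): 0111100110
Gen 11 (rule 135): 1011001000
Gen 12 (rule 184): 0110100100
Gen 13 (rule 193): 0010000001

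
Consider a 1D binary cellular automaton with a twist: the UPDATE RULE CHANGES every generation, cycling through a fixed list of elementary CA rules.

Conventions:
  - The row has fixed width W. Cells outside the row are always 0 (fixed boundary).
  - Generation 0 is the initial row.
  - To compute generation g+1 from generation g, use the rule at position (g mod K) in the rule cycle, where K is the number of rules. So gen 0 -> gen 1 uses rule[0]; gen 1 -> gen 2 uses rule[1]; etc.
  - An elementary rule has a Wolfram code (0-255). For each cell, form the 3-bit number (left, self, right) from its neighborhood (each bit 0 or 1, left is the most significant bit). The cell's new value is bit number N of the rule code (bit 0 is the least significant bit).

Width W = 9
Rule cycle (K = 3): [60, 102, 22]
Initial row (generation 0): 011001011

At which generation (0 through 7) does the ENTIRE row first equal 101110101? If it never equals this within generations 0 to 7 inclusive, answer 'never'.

Gen 0: 011001011
Gen 1 (rule 60): 010101110
Gen 2 (rule 102): 111110010
Gen 3 (rule 22): 000001111
Gen 4 (rule 60): 000001000
Gen 5 (rule 102): 000011000
Gen 6 (rule 22): 000100100
Gen 7 (rule 60): 000110110

Answer: never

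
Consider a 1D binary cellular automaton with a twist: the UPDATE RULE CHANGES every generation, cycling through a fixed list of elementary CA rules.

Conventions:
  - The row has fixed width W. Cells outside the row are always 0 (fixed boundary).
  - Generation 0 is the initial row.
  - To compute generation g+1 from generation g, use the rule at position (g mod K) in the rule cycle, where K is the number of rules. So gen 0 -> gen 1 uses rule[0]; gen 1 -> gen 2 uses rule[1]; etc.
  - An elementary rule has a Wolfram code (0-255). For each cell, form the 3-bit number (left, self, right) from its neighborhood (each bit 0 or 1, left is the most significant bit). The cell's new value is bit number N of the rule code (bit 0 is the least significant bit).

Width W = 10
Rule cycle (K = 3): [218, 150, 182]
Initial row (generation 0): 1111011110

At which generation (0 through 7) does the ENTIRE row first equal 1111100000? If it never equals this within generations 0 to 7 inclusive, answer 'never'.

Gen 0: 1111011110
Gen 1 (rule 218): 1111011111
Gen 2 (rule 150): 0110001110
Gen 3 (rule 182): 1001010101
Gen 4 (rule 218): 0110000000
Gen 5 (rule 150): 1001000000
Gen 6 (rule 182): 1111100000
Gen 7 (rule 218): 1111110000

Answer: 6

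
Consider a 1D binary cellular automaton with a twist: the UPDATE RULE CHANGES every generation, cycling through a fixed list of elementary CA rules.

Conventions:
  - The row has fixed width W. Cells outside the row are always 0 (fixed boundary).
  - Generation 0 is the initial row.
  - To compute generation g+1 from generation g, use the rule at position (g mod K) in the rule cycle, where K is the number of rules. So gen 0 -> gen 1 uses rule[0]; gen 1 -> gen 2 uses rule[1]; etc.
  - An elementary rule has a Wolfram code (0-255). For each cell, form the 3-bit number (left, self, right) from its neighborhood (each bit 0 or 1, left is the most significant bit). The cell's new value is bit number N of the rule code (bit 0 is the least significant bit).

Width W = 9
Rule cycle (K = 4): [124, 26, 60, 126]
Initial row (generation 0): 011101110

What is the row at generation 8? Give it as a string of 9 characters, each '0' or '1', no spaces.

Answer: 111100111

Derivation:
Gen 0: 011101110
Gen 1 (rule 124): 010111011
Gen 2 (rule 26): 100100010
Gen 3 (rule 60): 110110011
Gen 4 (rule 126): 111111111
Gen 5 (rule 124): 100000001
Gen 6 (rule 26): 010000010
Gen 7 (rule 60): 011000011
Gen 8 (rule 126): 111100111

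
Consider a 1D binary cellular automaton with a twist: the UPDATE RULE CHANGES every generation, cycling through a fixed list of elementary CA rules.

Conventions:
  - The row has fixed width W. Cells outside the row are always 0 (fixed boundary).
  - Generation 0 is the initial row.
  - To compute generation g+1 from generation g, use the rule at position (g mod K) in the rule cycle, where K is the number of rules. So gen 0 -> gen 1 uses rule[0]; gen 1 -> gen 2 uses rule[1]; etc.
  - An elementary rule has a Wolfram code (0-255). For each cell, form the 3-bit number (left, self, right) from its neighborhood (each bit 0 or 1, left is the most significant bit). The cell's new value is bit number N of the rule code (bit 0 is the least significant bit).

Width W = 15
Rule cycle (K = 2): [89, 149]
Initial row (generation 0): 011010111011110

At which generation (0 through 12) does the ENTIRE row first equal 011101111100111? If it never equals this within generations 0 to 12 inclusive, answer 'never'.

Answer: 7

Derivation:
Gen 0: 011010111011110
Gen 1 (rule 89): 011000101010011
Gen 2 (rule 149): 000110101011000
Gen 3 (rule 89): 110110000011111
Gen 4 (rule 149): 000001111001110
Gen 5 (rule 89): 111101001101011
Gen 6 (rule 149): 011001100001000
Gen 7 (rule 89): 011101111100111
Gen 8 (rule 149): 001000111010010
Gen 9 (rule 89): 100110101001001
Gen 10 (rule 149): 110000101101101
Gen 11 (rule 89): 111110001101100
Gen 12 (rule 149): 011101100000011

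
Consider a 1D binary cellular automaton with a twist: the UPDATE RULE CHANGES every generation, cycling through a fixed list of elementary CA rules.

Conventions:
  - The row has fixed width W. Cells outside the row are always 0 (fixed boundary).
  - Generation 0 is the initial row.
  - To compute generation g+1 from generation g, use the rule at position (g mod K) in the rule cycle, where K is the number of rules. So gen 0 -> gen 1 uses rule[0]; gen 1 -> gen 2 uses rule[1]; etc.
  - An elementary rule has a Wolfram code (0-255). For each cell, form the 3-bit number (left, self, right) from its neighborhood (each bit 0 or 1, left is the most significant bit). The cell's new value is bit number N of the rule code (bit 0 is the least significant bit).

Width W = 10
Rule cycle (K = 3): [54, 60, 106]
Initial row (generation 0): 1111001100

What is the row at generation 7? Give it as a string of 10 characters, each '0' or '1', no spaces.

Answer: 1110011100

Derivation:
Gen 0: 1111001100
Gen 1 (rule 54): 0000110010
Gen 2 (rule 60): 0000101011
Gen 3 (rule 106): 0001010111
Gen 4 (rule 54): 0011111000
Gen 5 (rule 60): 0010000100
Gen 6 (rule 106): 0100001000
Gen 7 (rule 54): 1110011100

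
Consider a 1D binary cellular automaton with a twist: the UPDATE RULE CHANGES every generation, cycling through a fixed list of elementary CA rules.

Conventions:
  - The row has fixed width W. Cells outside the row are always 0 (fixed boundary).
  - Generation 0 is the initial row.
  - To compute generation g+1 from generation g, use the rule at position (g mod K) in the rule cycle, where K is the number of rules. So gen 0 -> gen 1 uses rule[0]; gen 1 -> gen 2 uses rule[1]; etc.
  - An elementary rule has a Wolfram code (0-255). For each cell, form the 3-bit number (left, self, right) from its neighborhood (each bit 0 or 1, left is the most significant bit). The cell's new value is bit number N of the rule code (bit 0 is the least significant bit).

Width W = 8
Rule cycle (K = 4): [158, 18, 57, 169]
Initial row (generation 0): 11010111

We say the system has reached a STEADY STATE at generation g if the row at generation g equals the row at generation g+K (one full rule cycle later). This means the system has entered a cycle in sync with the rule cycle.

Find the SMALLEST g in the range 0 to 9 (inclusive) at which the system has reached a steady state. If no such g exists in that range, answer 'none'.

Gen 0: 11010111
Gen 1 (rule 158): 10010110
Gen 2 (rule 18): 01100001
Gen 3 (rule 57): 01011100
Gen 4 (rule 169): 00111001
Gen 5 (rule 158): 01110111
Gen 6 (rule 18): 10000000
Gen 7 (rule 57): 01111111
Gen 8 (rule 169): 01111110
Gen 9 (rule 158): 11111101
Gen 10 (rule 18): 00000000
Gen 11 (rule 57): 11111111
Gen 12 (rule 169): 11111110
Gen 13 (rule 158): 11111101

Answer: 9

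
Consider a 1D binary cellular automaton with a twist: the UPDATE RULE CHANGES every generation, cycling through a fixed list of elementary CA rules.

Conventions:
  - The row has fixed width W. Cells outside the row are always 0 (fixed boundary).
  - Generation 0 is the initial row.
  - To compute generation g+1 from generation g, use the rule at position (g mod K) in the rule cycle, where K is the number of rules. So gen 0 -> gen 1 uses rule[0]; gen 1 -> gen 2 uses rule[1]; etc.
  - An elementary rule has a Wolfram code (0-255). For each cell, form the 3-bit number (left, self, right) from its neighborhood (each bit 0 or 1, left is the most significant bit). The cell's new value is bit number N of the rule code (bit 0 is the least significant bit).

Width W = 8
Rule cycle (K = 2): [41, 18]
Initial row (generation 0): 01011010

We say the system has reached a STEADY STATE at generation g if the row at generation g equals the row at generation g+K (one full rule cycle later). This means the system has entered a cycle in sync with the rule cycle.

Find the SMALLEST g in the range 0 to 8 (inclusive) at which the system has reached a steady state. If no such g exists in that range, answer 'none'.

Answer: none

Derivation:
Gen 0: 01011010
Gen 1 (rule 41): 00110100
Gen 2 (rule 18): 01000010
Gen 3 (rule 41): 00011000
Gen 4 (rule 18): 00100100
Gen 5 (rule 41): 10000001
Gen 6 (rule 18): 01000010
Gen 7 (rule 41): 00011000
Gen 8 (rule 18): 00100100
Gen 9 (rule 41): 10000001
Gen 10 (rule 18): 01000010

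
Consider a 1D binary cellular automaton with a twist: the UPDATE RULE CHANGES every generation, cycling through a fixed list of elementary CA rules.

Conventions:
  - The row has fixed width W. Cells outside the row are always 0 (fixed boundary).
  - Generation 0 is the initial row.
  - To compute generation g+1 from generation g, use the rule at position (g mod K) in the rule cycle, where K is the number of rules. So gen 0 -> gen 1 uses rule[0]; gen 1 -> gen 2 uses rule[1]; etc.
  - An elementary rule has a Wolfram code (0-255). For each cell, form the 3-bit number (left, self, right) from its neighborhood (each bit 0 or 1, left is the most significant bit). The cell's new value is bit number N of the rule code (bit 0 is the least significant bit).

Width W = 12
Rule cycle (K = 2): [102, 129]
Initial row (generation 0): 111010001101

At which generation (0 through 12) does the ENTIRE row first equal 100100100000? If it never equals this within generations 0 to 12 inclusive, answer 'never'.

Gen 0: 111010001101
Gen 1 (rule 102): 001110010111
Gen 2 (rule 129): 100100000010
Gen 3 (rule 102): 101100000110
Gen 4 (rule 129): 000001110000
Gen 5 (rule 102): 000010010000
Gen 6 (rule 129): 111000000111
Gen 7 (rule 102): 001000001001
Gen 8 (rule 129): 100011100000
Gen 9 (rule 102): 100100100000
Gen 10 (rule 129): 000000001111
Gen 11 (rule 102): 000000010001
Gen 12 (rule 129): 111111000100

Answer: 9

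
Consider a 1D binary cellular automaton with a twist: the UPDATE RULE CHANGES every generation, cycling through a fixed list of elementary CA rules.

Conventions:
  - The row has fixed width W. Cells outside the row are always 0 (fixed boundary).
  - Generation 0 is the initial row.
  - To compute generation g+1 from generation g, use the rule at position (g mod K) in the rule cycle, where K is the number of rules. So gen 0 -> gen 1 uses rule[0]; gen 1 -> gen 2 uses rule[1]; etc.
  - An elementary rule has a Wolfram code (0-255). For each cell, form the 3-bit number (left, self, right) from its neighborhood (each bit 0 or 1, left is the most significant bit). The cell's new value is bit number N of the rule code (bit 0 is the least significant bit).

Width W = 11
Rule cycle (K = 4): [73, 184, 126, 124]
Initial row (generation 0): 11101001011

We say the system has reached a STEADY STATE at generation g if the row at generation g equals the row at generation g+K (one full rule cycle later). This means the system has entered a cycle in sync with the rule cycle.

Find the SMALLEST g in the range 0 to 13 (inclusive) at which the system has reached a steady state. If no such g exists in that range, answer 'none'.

Gen 0: 11101001011
Gen 1 (rule 73): 10100000011
Gen 2 (rule 184): 01010000010
Gen 3 (rule 126): 11111000111
Gen 4 (rule 124): 10001100101
Gen 5 (rule 73): 00101100000
Gen 6 (rule 184): 00011010000
Gen 7 (rule 126): 00111111000
Gen 8 (rule 124): 00100001100
Gen 9 (rule 73): 10001101101
Gen 10 (rule 184): 01001011010
Gen 11 (rule 126): 11111111111
Gen 12 (rule 124): 10000000001
Gen 13 (rule 73): 00111111100
Gen 14 (rule 184): 00111111010
Gen 15 (rule 126): 01100001111
Gen 16 (rule 124): 01110001001
Gen 17 (rule 73): 01010100000

Answer: none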